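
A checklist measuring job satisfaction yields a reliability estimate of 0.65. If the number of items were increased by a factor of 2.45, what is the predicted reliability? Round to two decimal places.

0.82

r_new = (2.45 × 0.65) / (1 + (2.45 − 1) × 0.65)
r_new = 1.5925 / 1.9425 ≈ 0.8198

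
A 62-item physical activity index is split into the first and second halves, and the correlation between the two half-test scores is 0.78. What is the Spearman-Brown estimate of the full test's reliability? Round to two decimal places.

Each half is half the length of the full test, so the full test is n = 2 times a half.
r_full = 2r_hh / (1 + r_hh) = 2 × 0.78 / (1 + 0.78)
r_full = 1.5600 / 1.7800 ≈ 0.8764

0.88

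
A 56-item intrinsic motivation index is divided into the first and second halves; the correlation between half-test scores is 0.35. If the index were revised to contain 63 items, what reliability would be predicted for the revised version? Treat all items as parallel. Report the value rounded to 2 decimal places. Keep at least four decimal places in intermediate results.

Full-test reliability from the split-half r: r_full = 2(0.35)/(1 + 0.35) = 0.5185
Then adjust to 63 items: n = 63/56 = 1.1250
r_new = n·r_full / (1 + (n − 1)·r_full) = 0.5833 / 1.0648 ≈ 0.5478

0.55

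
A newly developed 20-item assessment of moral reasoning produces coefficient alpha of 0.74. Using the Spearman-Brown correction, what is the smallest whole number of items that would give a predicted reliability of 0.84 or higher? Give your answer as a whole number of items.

Spearman-Brown solved for the length factor n:
n = r*(1 − r) / [ r (1 − r*) ]
n = 0.84 × (1 − 0.74) / [ 0.74 × (1 − 0.84) ]
  = 0.2184 / 0.1184 = 1.8446
So the test needs 1.8446 × 20 ≈ 36.89 items; rounding up, 37.

37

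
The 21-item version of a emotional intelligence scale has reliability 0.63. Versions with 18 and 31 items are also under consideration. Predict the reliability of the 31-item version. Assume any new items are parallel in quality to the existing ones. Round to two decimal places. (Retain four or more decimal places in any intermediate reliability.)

Only the ratio of lengths matters: n = 31/21 = 1.4762
r_{31} = n·r / (1 + (n − 1)·r) = 0.9300 / 1.3000 ≈ 0.7154

0.72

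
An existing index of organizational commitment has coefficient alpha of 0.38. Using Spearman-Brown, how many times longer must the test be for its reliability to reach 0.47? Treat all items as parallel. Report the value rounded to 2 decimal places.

Rearranging the Spearman-Brown formula for n,
n = r_target (1 − r_old) / [ r_old (1 − r_target) ]
n = [0.47 × 0.62] / [0.38 × 0.53]
  = 0.2914 / 0.2014 = 1.4469

1.45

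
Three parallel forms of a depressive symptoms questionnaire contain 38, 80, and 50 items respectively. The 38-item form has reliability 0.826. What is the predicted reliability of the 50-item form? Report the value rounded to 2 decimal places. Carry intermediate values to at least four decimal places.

0.86

Only the ratio of lengths matters: n = 50/38 = 1.3158
r_{50} = n·r / (1 + (n − 1)·r) = 1.0869 / 1.2609 ≈ 0.8620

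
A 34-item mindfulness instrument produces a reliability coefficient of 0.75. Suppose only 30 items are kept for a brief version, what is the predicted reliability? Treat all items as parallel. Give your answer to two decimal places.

Length ratio n = 30/34 = 0.8824
r_new = (0.8824 × 0.75) / (1 + (0.8824 − 1) × 0.75)
r_new = 0.6618 / 0.9118 ≈ 0.7258

0.73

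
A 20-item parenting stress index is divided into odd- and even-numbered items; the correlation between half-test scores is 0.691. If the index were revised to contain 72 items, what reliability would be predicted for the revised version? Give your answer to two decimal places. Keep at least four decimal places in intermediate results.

0.94

Spearman-Brown correction (n = 2): r_full = 2·0.691/(1 + 0.691) = 0.8173
Length factor from 20 to 72 items: n = 72/20 = 3.6000
r_new = n·r_full / (1 + (n − 1)·r_full) = 2.9423 / 3.1250 ≈ 0.9415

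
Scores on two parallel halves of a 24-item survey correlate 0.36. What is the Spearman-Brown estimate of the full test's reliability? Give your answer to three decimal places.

Each half is half the length of the full test, so the full test is n = 2 times a half.
r_full = 2r_hh / (1 + r_hh) = 2 × 0.36 / (1 + 0.36)
       = 0.7200 / 1.3600 = 0.5294

0.529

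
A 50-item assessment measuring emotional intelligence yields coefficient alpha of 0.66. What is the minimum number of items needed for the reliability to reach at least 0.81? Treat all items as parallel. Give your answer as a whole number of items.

Rearranging the Spearman-Brown formula for n,
n = r_target (1 − r_old) / [ r_old (1 − r_target) ]
n = 0.81 × (1 − 0.66) / [ 0.66 × (1 − 0.81) ]
  = 0.2754 / 0.1254 = 2.1962
Items needed = n × 50 = 2.1962 × 50 ≈ 109.81 → round up to 110

110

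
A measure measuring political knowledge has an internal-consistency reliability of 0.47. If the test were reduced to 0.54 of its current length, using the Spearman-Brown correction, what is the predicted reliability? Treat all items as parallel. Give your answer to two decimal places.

r_new = 0.54·0.47 / [1 + (0.54 − 1)·0.47]
r_new = 0.2538 / 0.7838 ≈ 0.3238

0.32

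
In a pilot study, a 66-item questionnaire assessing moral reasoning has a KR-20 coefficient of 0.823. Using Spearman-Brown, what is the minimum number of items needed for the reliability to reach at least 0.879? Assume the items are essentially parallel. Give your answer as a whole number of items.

n = 0.879 × (1 − 0.823) / [ 0.823 × (1 − 0.879) ]
n = 0.155583 / 0.099583 ≈ 1.5623
So the test needs 1.5623 × 66 ≈ 103.11 items; rounding up, 104.

104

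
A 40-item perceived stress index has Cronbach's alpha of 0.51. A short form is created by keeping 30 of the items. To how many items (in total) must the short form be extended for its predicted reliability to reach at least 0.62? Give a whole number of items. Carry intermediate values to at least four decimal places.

63

Short-form reliability: n = 30/40 = 0.7500; r_30 = n·r/(1+(n−1)r) ≈ 0.4384
Then solve for n' with r_old = 0.4384, r_target = 0.62: n' = 0.62(1 − 0.4384)/[0.4384(1 − 0.62)] = 2.0901
Total items = 2.0901 × 30 = 62.70, rounded up to 63.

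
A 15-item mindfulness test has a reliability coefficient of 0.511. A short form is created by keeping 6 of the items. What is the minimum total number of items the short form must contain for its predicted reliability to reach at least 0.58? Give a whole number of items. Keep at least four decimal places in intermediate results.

20

First, r for the 6-item form: n = 6/15 = 0.4000, so r_6 = 0.4000·0.511/(1 + (0.4000 − 1)·0.511) = 0.2948
Length factor from the short form to reach 0.58: n' = 0.58(1 − 0.2948) / [0.2948(1 − 0.58)] ≈ 3.3034
Items = 3.3034 × 6 ≈ 19.82 → 20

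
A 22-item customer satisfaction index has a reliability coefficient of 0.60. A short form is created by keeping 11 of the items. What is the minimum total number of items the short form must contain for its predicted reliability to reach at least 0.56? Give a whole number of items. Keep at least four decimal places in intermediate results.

First, r for the 11-item form: n = 11/22 = 0.5000, so r_11 = 0.5000·0.60/(1 + (0.5000 − 1)·0.60) = 0.4286
Then solve for n' with r_old = 0.4286, r_target = 0.56: n' = 0.56(1 − 0.4286)/[0.4286(1 − 0.56)] = 1.6968
Total items = 1.6968 × 11 = 18.66, rounded up to 19.

19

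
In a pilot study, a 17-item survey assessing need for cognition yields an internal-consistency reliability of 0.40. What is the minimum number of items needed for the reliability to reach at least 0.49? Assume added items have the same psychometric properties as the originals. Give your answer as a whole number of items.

25

n = [0.49 × 0.60] / [0.40 × 0.51]
  = 0.2940 / 0.2040 = 1.4412
1.4412 × 17 = 24.50 → 25 items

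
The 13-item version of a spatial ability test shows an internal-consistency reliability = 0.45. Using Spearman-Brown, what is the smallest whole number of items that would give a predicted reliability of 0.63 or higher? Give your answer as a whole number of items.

28

Rearranging the Spearman-Brown formula for n,
n = r*(1 − r) / [ r (1 − r*) ]
n = [0.63 × 0.55] / [0.45 × 0.37]
  = 0.3465 / 0.1665 = 2.0811
Items needed = n × 13 = 2.0811 × 13 ≈ 27.05 → round up to 28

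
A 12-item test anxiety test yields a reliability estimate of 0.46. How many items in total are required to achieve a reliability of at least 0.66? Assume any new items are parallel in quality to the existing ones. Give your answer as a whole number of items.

n = [0.66 × 0.54] / [0.46 × 0.34]
n = 0.3564 / 0.1564 ≈ 2.2788
2.2788 × 12 = 27.35 → 28 items

28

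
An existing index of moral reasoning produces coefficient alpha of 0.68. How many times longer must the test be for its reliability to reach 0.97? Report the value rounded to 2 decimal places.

Spearman-Brown solved for the length factor n:
n = r_target (1 − r_old) / [ r_old (1 − r_target) ]
n = 0.97(1 − 0.68) / [0.68(1 − 0.97)]
  = 0.3104 / 0.0204 = 15.2157

15.22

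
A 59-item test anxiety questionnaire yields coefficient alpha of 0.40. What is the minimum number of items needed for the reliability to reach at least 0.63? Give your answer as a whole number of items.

151

Invert Spearman-Brown to solve for n:
n = r_target (1 − r_old) / [ r_old (1 − r_target) ]
n = 0.63(1 − 0.40) / [0.40(1 − 0.63)]
  = 0.3780 / 0.1480 = 2.5541
Items needed = n × 59 = 2.5541 × 59 ≈ 150.69 → round up to 151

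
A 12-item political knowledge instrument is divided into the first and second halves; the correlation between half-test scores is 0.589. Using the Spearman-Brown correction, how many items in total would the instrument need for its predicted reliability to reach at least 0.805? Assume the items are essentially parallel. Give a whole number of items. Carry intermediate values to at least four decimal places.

18

r_full = 2(0.589)/(1 + 0.589) = 0.7413
n = r_tgt(1 − r_full) / [r_full(1 − r_tgt)] = 0.805 × 0.2587 / (0.7413 × 0.195) ≈ 1.4407
Required items = 1.4407 × 12 = 17.29, so 18 items.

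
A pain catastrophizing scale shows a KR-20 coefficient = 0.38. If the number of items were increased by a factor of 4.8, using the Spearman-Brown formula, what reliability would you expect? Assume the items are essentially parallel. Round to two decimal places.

r_new = (4.8 × 0.38) / (1 + (4.8 − 1) × 0.38)
     = 1.8240 / 2.4440 = 0.7463

0.75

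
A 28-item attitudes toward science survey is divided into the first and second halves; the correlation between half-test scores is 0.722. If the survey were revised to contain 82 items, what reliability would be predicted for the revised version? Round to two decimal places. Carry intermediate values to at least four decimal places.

0.94

Full-test reliability from the split-half r: r_full = 2(0.722)/(1 + 0.722) = 0.8386
Length factor from 28 to 82 items: n = 82/28 = 2.9286
r_new = n·r_full / (1 + (n − 1)·r_full) = 2.4559 / 2.6173 ≈ 0.9383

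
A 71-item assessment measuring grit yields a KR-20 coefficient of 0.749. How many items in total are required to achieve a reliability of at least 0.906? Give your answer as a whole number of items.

230

n = 0.906 × (1 − 0.749) / [ 0.749 × (1 − 0.906) ]
n = 0.227406 / 0.070406 ≈ 3.2299
3.2299 × 71 = 229.32 → 230 items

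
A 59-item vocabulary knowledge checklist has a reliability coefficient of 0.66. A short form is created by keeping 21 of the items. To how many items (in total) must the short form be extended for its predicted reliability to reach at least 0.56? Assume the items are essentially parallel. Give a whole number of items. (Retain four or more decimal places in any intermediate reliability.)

39

First, r for the 21-item form: n = 21/59 = 0.3559, so r_21 = 0.3559·0.66/(1 + (0.3559 − 1)·0.66) = 0.4086
Then solve for n' with r_old = 0.4086, r_target = 0.56: n' = 0.56(1 − 0.4086)/[0.4086(1 − 0.56)] = 1.8421
Total items = 1.8421 × 21 = 38.68, rounded up to 39.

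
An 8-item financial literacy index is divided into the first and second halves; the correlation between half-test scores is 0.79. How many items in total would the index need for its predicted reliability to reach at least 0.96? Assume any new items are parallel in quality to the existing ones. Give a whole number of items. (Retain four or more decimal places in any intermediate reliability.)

26

Corrected full-test reliability: r_full = 2 × 0.79 / (1 + 0.79) ≈ 0.8827
Solve Spearman-Brown for n: n = 0.96(1 − 0.8827) / [0.8827(1 − 0.96)] = 3.1893
Items = 3.1893 × 8 ≈ 25.51 → 26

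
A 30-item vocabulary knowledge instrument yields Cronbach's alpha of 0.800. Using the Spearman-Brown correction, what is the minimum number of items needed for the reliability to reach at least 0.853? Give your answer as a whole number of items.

n = 0.853(1 − 0.800) / [0.800(1 − 0.853)]
  = 0.170600 / 0.117600 = 1.4507
Items needed = n × 30 = 1.4507 × 30 ≈ 43.52 → round up to 44

44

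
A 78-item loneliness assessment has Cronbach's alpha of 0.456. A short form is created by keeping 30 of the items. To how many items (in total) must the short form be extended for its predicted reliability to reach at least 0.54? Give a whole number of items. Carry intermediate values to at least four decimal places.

110

First, r for the 30-item form: n = 30/78 = 0.3846, so r_30 = 0.3846·0.456/(1 + (0.3846 − 1)·0.456) = 0.2438
Then solve for n' with r_old = 0.2438, r_target = 0.54: n' = 0.54(1 − 0.2438)/[0.2438(1 − 0.54)] = 3.6412
Total items = 3.6412 × 30 = 109.24, rounded up to 110.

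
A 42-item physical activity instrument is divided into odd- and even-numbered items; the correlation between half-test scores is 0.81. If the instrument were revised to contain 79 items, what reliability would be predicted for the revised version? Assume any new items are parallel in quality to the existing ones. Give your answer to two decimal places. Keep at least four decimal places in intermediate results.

0.94

First correct the split-half correlation to full-test reliability: r_full = 2 × 0.81 / (1 + 0.81) ≈ 0.8950
Length factor from 42 to 79 items: n = 79/42 = 1.8810
r_new = n·r_full / (1 + (n − 1)·r_full) = 1.6835 / 1.7885 ≈ 0.9413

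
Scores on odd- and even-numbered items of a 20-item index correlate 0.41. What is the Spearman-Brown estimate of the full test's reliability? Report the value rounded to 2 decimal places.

Each half is half the length of the full test, so the full test is n = 2 times a half.
r_full = 2r_hh / (1 + r_hh) = 2 × 0.41 / (1 + 0.41)
r_full = 0.8200 / 1.4100 ≈ 0.5816

0.58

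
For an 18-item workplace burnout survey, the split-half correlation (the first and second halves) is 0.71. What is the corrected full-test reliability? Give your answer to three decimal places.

r_full = 2r_hh / (1 + r_hh) = 2 × 0.71 / (1 + 0.71)
       = 1.4200 / 1.7100 = 0.8304

0.830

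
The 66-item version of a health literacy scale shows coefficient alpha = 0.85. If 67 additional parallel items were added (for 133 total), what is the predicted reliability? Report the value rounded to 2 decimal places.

0.92

The new length is 133/66 = 2.0152 times the old.
Apply the Spearman-Brown prophecy formula, r' = nr / [1 + (n − 1)r]:
r_new = 2.0152·0.85 / [1 + (2.0152 − 1)·0.85]
r_new = 1.7129 / 1.8629 ≈ 0.9195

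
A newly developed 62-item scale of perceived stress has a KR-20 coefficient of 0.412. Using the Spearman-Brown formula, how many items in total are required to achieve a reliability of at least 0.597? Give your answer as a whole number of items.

132

Spearman-Brown solved for the length factor n:
n = r*(1 − r) / [ r (1 − r*) ]
n = [0.597 × 0.588] / [0.412 × 0.403]
n = 0.351036 / 0.166036 ≈ 2.1142
2.1142 × 62 = 131.08 → 132 items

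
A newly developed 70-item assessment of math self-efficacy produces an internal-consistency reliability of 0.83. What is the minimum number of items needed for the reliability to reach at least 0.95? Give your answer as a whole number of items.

n = 0.95 × (1 − 0.83) / [ 0.83 × (1 − 0.95) ]
  = 0.1615 / 0.0415 = 3.8916
So the test needs 3.8916 × 70 ≈ 272.41 items; rounding up, 273.

273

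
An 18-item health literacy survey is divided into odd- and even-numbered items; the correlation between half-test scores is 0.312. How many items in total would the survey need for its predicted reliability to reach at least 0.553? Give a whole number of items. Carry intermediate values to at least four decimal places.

Corrected full-test reliability: r_full = 2 × 0.312 / (1 + 0.312) ≈ 0.4756
n = r_tgt(1 − r_full) / [r_full(1 − r_tgt)] = 0.553 × 0.5244 / (0.4756 × 0.447) ≈ 1.3641
Required items = 1.3641 × 18 = 24.55, so 25 items.

25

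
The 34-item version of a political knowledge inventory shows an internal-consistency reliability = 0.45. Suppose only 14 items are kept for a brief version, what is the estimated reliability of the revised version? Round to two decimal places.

0.25

n = 14/34 = 0.4118
r_new = 0.4118·0.45 / [1 + (0.4118 − 1)·0.45]
r_new = 0.1853 / 0.7353 ≈ 0.2520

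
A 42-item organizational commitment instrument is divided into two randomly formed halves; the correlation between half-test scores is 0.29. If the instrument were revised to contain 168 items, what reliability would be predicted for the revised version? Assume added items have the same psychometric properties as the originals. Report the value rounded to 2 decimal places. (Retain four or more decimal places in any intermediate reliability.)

0.77

Spearman-Brown correction (n = 2): r_full = 2·0.29/(1 + 0.29) = 0.4496
Then adjust to 168 items: n = 168/42 = 4.0000
r_new = n·r_full / (1 + (n − 1)·r_full) = 1.7984 / 2.3488 ≈ 0.7657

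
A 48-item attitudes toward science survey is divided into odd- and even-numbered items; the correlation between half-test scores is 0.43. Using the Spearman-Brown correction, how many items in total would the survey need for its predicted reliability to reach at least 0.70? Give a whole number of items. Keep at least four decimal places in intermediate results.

Corrected full-test reliability: r_full = 2 × 0.43 / (1 + 0.43) ≈ 0.6014
n = r_tgt(1 − r_full) / [r_full(1 − r_tgt)] = 0.70 × 0.3986 / (0.6014 × 0.30) ≈ 1.5465
Items = 1.5465 × 48 ≈ 74.23 → 75

75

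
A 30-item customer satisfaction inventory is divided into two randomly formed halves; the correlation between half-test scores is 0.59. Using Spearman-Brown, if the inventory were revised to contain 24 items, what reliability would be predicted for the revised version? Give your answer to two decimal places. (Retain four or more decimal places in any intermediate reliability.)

0.70

Full-test reliability from the split-half r: r_full = 2(0.59)/(1 + 0.59) = 0.7421
Then adjust to 24 items: n = 24/30 = 0.8000
r_new = n·r_full / (1 + (n − 1)·r_full) = 0.5937 / 0.8516 ≈ 0.6972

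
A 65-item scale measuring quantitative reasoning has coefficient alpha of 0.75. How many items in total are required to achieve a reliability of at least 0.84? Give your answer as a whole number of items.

Spearman-Brown solved for the length factor n:
n = r_target (1 − r_old) / [ r_old (1 − r_target) ]
n = 0.84 × (1 − 0.75) / [ 0.75 × (1 − 0.84) ]
  = 0.2100 / 0.1200 = 1.7500
Items needed = n × 65 = 1.7500 × 65 ≈ 113.75 → round up to 114

114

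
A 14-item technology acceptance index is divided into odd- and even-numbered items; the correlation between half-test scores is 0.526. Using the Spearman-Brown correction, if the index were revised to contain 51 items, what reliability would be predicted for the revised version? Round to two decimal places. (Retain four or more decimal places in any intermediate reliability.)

First correct the split-half correlation to full-test reliability: r_full = 2 × 0.526 / (1 + 0.526) ≈ 0.6894
Length factor from 14 to 51 items: n = 51/14 = 3.6429
r_new = n·r_full / (1 + (n − 1)·r_full) = 2.5114 / 2.8220 ≈ 0.8899

0.89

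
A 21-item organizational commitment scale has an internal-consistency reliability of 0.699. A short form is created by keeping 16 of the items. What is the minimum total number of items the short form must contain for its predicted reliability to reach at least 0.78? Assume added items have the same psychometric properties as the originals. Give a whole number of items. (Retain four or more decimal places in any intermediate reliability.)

33

Short-form reliability: n = 16/21 = 0.7619; r_16 = n·r/(1+(n−1)r) ≈ 0.6389
Length factor from the short form to reach 0.78: n' = 0.78(1 − 0.6389) / [0.6389(1 − 0.78)] ≈ 2.0039
Total items = 2.0039 × 16 = 32.06, rounded up to 33.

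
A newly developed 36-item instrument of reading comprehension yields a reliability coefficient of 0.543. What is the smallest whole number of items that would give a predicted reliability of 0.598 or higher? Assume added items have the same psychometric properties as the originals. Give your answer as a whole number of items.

Rearranging the Spearman-Brown formula for n,
n = r*(1 − r) / [ r (1 − r*) ]
n = 0.598(1 − 0.543) / [0.543(1 − 0.598)]
  = 0.273286 / 0.218286 = 1.2520
So the test needs 1.2520 × 36 ≈ 45.07 items; rounding up, 46.

46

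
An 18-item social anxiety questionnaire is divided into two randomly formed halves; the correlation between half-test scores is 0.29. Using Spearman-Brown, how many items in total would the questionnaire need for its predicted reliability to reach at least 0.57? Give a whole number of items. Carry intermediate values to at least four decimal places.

30

Corrected full-test reliability: r_full = 2 × 0.29 / (1 + 0.29) ≈ 0.4496
Solve Spearman-Brown for n: n = 0.57(1 − 0.4496) / [0.4496(1 − 0.57)] = 1.6228
Items = 1.6228 × 18 ≈ 29.21 → 30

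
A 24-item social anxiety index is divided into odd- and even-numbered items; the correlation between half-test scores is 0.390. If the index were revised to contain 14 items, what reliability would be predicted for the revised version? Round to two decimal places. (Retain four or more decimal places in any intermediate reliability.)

0.43

Spearman-Brown correction (n = 2): r_full = 2·0.390/(1 + 0.390) = 0.5612
Then adjust to 14 items: n = 14/24 = 0.5833
r_new = n·r_full / (1 + (n − 1)·r_full) = 0.3273 / 0.7661 ≈ 0.4272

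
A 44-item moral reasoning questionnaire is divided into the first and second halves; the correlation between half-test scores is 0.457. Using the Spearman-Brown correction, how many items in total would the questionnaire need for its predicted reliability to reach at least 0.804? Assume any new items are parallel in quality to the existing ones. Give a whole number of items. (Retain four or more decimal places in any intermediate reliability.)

Corrected full-test reliability: r_full = 2 × 0.457 / (1 + 0.457) ≈ 0.6273
n = r_tgt(1 − r_full) / [r_full(1 − r_tgt)] = 0.804 × 0.3727 / (0.6273 × 0.196) ≈ 2.4372
Items = 2.4372 × 44 ≈ 107.24 → 108

108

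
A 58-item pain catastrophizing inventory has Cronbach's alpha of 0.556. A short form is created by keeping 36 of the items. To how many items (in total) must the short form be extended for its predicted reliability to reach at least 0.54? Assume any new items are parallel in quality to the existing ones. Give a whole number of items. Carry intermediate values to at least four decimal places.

Short-form reliability: n = 36/58 = 0.6207; r_36 = n·r/(1+(n−1)r) ≈ 0.4373
Length factor from the short form to reach 0.54: n' = 0.54(1 − 0.4373) / [0.4373(1 − 0.54)] ≈ 1.5105
Items = 1.5105 × 36 ≈ 54.38 → 55

55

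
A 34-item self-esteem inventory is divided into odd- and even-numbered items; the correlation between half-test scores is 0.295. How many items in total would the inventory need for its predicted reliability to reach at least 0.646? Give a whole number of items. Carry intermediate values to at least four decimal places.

Corrected full-test reliability: r_full = 2 × 0.295 / (1 + 0.295) ≈ 0.4556
n = r_tgt(1 − r_full) / [r_full(1 − r_tgt)] = 0.646 × 0.5444 / (0.4556 × 0.354) ≈ 2.1805
Required items = 2.1805 × 34 = 74.14, so 75 items.

75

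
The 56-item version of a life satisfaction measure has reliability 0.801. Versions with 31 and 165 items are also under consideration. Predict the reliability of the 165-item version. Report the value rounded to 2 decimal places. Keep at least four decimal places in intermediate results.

0.92

The 31-item form is not needed; work directly from the 56-item form with n = 165/56 = 2.9464.
r_{165} = n·r / (1 + (n − 1)·r) = 2.3601 / 2.5591 ≈ 0.9222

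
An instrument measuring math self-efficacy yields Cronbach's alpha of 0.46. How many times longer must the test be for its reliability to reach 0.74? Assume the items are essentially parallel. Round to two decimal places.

3.34

Spearman-Brown solved for the length factor n:
n = r*(1 − r) / [ r (1 − r*) ]
n = 0.74(1 − 0.46) / [0.46(1 − 0.74)]
n = 0.3996 / 0.1196 ≈ 3.3411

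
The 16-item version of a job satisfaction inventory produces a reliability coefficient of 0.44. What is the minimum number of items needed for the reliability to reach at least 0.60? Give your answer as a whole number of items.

31

Invert Spearman-Brown to solve for n:
n = r_target (1 − r_old) / [ r_old (1 − r_target) ]
n = 0.60(1 − 0.44) / [0.44(1 − 0.60)]
  = 0.3360 / 0.1760 = 1.9091
1.9091 × 16 = 30.55 → 31 items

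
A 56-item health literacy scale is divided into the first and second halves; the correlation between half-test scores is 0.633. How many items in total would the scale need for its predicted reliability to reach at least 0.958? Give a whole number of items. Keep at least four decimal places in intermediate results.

371

Corrected full-test reliability: r_full = 2 × 0.633 / (1 + 0.633) ≈ 0.7753
Solve Spearman-Brown for n: n = 0.958(1 − 0.7753) / [0.7753(1 − 0.958)] = 6.6107
Items = 6.6107 × 56 ≈ 370.20 → 371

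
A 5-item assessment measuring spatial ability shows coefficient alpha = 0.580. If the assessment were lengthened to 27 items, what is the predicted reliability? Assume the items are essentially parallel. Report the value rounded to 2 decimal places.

0.88

The new length is 27/5 = 5.4 times the old.
Spearman-Brown: r_new = n·r / (1 + (n − 1)·r)
r_new = (5.4 × 0.580) / (1 + (5.4 − 1) × 0.580)
r_new = 3.1320 / 3.5520 ≈ 0.8818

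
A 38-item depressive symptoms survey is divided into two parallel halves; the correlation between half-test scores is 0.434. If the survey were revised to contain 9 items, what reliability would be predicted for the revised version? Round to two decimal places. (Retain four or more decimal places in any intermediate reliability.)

0.27

First correct the split-half correlation to full-test reliability: r_full = 2 × 0.434 / (1 + 0.434) ≈ 0.6053
Length factor from 38 to 9 items: n = 9/38 = 0.2368
r_new = n·r_full / (1 + (n − 1)·r_full) = 0.1433 / 0.5380 ≈ 0.2664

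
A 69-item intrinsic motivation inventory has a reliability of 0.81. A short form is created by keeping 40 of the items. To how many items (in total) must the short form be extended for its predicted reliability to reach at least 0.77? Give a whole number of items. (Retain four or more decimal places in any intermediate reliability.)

55

First, r for the 40-item form: n = 40/69 = 0.5797, so r_40 = 0.5797·0.81/(1 + (0.5797 − 1)·0.81) = 0.7119
Then solve for n' with r_old = 0.7119, r_target = 0.77: n' = 0.77(1 − 0.7119)/[0.7119(1 − 0.77)] = 1.3548
Items = 1.3548 × 40 ≈ 54.19 → 55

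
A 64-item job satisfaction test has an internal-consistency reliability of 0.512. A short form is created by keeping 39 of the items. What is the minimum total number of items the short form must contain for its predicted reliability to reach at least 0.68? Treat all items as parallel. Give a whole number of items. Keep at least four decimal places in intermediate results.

130

Short-form reliability: n = 39/64 = 0.6094; r_39 = n·r/(1+(n−1)r) ≈ 0.3900
Then solve for n' with r_old = 0.3900, r_target = 0.68: n' = 0.68(1 − 0.3900)/[0.3900(1 − 0.68)] = 3.3237
Total items = 3.3237 × 39 = 129.62, rounded up to 130.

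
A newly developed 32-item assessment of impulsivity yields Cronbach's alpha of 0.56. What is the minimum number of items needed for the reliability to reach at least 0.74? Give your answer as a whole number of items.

72

Rearranging the Spearman-Brown formula for n,
n = r*(1 − r) / [ r (1 − r*) ]
n = 0.74(1 − 0.56) / [0.56(1 − 0.74)]
  = 0.3256 / 0.1456 = 2.2363
Items needed = n × 32 = 2.2363 × 32 ≈ 71.56 → round up to 72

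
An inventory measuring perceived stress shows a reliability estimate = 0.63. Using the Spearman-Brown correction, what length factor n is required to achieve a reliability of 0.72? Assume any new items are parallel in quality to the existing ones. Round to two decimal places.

1.51

Spearman-Brown solved for the length factor n:
n = r_target (1 − r_old) / [ r_old (1 − r_target) ]
n = [0.72 × 0.37] / [0.63 × 0.28]
n = 0.2664 / 0.1764 ≈ 1.5102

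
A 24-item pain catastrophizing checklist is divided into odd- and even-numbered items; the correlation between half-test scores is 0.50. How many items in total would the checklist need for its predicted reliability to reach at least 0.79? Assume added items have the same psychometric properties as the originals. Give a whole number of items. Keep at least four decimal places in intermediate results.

r_full = 2(0.50)/(1 + 0.50) = 0.6667
n = r_tgt(1 − r_full) / [r_full(1 − r_tgt)] = 0.79 × 0.3333 / (0.6667 × 0.21) ≈ 1.8807
Required items = 1.8807 × 24 = 45.14, so 46 items.

46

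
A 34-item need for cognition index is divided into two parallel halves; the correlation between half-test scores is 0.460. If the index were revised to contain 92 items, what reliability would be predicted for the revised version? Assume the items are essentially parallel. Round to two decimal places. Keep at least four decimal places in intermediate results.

Spearman-Brown correction (n = 2): r_full = 2·0.460/(1 + 0.460) = 0.6301
Then adjust to 92 items: n = 92/34 = 2.7059
r_new = n·r_full / (1 + (n − 1)·r_full) = 1.7050 / 2.0749 ≈ 0.8217

0.82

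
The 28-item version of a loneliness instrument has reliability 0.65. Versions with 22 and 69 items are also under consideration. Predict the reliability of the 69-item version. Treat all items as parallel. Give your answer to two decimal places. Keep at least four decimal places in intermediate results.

0.82

The 22-item form is not needed; work directly from the 28-item form with n = 69/28 = 2.4643.
r_{69} = n·r / (1 + (n − 1)·r) = 1.6018 / 1.9518 ≈ 0.8207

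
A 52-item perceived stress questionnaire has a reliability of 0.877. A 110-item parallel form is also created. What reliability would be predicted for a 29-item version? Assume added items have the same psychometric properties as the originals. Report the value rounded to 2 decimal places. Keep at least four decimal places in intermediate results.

0.80

Only the ratio of lengths matters: n = 29/52 = 0.5577
r_{29} = n·r / (1 + (n − 1)·r) = 0.4891 / 0.6121 ≈ 0.7991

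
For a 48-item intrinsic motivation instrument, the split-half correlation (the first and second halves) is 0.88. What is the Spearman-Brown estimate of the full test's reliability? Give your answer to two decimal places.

0.94

r_full = 2(0.88) / (1 + 0.88)
       = 1.7600 / 1.8800 = 0.9362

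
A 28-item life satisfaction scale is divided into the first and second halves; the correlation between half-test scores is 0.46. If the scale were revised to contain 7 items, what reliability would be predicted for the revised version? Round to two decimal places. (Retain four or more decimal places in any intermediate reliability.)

0.30

Spearman-Brown correction (n = 2): r_full = 2·0.46/(1 + 0.46) = 0.6301
Then adjust to 7 items: n = 7/28 = 0.2500
r_new = n·r_full / (1 + (n − 1)·r_full) = 0.1575 / 0.5274 ≈ 0.2986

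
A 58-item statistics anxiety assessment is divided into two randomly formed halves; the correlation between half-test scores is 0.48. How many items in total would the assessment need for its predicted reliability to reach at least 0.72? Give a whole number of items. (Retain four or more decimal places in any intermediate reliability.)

81

Corrected full-test reliability: r_full = 2 × 0.48 / (1 + 0.48) ≈ 0.6486
Solve Spearman-Brown for n: n = 0.72(1 − 0.6486) / [0.6486(1 − 0.72)] = 1.3932
Items = 1.3932 × 58 ≈ 80.81 → 81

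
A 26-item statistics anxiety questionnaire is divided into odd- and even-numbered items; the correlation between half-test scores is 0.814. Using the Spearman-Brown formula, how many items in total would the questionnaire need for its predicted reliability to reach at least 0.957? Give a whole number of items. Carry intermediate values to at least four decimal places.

r_full = 2(0.814)/(1 + 0.814) = 0.8975
Solve Spearman-Brown for n: n = 0.957(1 − 0.8975) / [0.8975(1 − 0.957)] = 2.5418
Required items = 2.5418 × 26 = 66.09, so 67 items.

67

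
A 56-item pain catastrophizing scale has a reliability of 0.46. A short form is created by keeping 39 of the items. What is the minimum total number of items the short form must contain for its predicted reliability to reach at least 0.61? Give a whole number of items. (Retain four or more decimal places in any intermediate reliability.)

103

First, r for the 39-item form: n = 39/56 = 0.6964, so r_39 = 0.6964·0.46/(1 + (0.6964 − 1)·0.46) = 0.3723
Then solve for n' with r_old = 0.3723, r_target = 0.61: n' = 0.61(1 − 0.3723)/[0.3723(1 − 0.61)] = 2.6371
Total items = 2.6371 × 39 = 102.85, rounded up to 103.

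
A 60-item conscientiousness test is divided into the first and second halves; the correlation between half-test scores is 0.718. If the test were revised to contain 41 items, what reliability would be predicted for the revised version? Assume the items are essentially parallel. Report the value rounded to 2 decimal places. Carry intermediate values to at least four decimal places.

0.78

Spearman-Brown correction (n = 2): r_full = 2·0.718/(1 + 0.718) = 0.8359
Then adjust to 41 items: n = 41/60 = 0.6833
r_new = n·r_full / (1 + (n − 1)·r_full) = 0.5712 / 0.7353 ≈ 0.7768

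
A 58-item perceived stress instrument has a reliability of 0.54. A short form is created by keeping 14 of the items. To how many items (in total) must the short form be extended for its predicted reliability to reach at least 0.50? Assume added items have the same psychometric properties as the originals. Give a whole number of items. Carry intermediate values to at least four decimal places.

50

First, r for the 14-item form: n = 14/58 = 0.2414, so r_14 = 0.2414·0.54/(1 + (0.2414 − 1)·0.54) = 0.2208
Length factor from the short form to reach 0.50: n' = 0.50(1 − 0.2208) / [0.2208(1 − 0.50)] ≈ 3.5290
Total items = 3.5290 × 14 = 49.41, rounded up to 50.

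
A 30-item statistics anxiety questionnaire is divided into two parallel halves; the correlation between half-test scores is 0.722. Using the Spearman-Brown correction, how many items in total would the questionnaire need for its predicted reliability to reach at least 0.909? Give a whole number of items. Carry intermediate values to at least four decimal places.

Corrected full-test reliability: r_full = 2 × 0.722 / (1 + 0.722) ≈ 0.8386
Solve Spearman-Brown for n: n = 0.909(1 − 0.8386) / [0.8386(1 − 0.909)] = 1.9225
Items = 1.9225 × 30 ≈ 57.68 → 58

58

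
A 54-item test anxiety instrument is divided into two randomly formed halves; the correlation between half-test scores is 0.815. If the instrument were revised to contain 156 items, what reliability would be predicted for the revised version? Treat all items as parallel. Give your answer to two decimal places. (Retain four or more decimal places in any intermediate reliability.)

0.96

Spearman-Brown correction (n = 2): r_full = 2·0.815/(1 + 0.815) = 0.8981
Length factor from 54 to 156 items: n = 156/54 = 2.8889
r_new = n·r_full / (1 + (n − 1)·r_full) = 2.5945 / 2.6964 ≈ 0.9622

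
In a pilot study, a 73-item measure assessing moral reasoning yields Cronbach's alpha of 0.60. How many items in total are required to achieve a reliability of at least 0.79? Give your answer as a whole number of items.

184

Invert Spearman-Brown to solve for n:
n = r*(1 − r) / [ r (1 − r*) ]
n = 0.79 × (1 − 0.60) / [ 0.60 × (1 − 0.79) ]
n = 0.3160 / 0.1260 ≈ 2.5079
So the test needs 2.5079 × 73 ≈ 183.08 items; rounding up, 184.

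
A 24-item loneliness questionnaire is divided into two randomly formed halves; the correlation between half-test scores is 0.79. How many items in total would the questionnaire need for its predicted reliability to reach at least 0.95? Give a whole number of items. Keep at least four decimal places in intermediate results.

61

r_full = 2(0.79)/(1 + 0.79) = 0.8827
Solve Spearman-Brown for n: n = 0.95(1 − 0.8827) / [0.8827(1 − 0.95)] = 2.5249
Items = 2.5249 × 24 ≈ 60.60 → 61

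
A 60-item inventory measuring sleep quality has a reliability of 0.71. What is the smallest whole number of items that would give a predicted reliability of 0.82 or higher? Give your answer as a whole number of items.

Rearranging the Spearman-Brown formula for n,
n = r_target (1 − r_old) / [ r_old (1 − r_target) ]
n = 0.82(1 − 0.71) / [0.71(1 − 0.82)]
n = 0.2378 / 0.1278 ≈ 1.8607
Items needed = n × 60 = 1.8607 × 60 ≈ 111.64 → round up to 112

112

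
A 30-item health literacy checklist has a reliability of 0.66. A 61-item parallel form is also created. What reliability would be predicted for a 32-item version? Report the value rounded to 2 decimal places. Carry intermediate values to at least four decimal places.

0.67

The 61-item form is not needed; work directly from the 30-item form with n = 32/30 = 1.0667.
r_{32} = n·r / (1 + (n − 1)·r) = 0.7040 / 1.0440 ≈ 0.6743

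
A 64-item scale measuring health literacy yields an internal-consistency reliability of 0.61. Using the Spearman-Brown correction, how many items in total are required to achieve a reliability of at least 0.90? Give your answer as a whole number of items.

369

Rearranging the Spearman-Brown formula for n,
n = r*(1 − r) / [ r (1 − r*) ]
n = 0.90(1 − 0.61) / [0.61(1 − 0.90)]
n = 0.3510 / 0.0610 ≈ 5.7541
So the test needs 5.7541 × 64 ≈ 368.26 items; rounding up, 369.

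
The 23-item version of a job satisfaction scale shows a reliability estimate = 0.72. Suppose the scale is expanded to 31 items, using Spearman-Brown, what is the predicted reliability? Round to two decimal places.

n = 31/23 = 1.3478
Apply the Spearman-Brown prophecy formula, r' = nr / [1 + (n − 1)r]:
r_new = (1.3478 × 0.72) / (1 + (1.3478 − 1) × 0.72)
     = 0.9704 / 1.2504 = 0.7761

0.78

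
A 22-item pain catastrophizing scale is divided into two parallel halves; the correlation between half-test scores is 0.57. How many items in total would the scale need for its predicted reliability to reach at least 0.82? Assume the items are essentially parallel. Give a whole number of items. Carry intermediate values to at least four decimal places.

Corrected full-test reliability: r_full = 2 × 0.57 / (1 + 0.57) ≈ 0.7261
Solve Spearman-Brown for n: n = 0.82(1 − 0.7261) / [0.7261(1 − 0.82)] = 1.7185
Items = 1.7185 × 22 ≈ 37.81 → 38

38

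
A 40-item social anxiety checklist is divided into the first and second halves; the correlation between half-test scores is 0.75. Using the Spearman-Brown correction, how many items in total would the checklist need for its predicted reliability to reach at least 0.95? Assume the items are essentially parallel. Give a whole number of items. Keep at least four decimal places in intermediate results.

r_full = 2(0.75)/(1 + 0.75) = 0.8571
Solve Spearman-Brown for n: n = 0.95(1 − 0.8571) / [0.8571(1 − 0.95)] = 3.1678
Items = 3.1678 × 40 ≈ 126.71 → 127

127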